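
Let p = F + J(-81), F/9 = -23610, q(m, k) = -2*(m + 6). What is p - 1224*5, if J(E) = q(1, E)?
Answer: -218624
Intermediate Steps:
q(m, k) = -12 - 2*m (q(m, k) = -2*(6 + m) = -12 - 2*m)
F = -212490 (F = 9*(-23610) = -212490)
J(E) = -14 (J(E) = -12 - 2*1 = -12 - 2 = -14)
p = -212504 (p = -212490 - 14 = -212504)
p - 1224*5 = -212504 - 1224*5 = -212504 - 1*6120 = -212504 - 6120 = -218624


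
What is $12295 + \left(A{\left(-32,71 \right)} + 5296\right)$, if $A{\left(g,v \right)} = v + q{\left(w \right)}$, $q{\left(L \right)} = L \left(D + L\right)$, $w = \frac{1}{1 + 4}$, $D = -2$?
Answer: $\frac{441541}{25} \approx 17662.0$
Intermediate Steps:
$w = \frac{1}{5} \approx 0.2$
$q{\left(L \right)} = L \left(-2 + L\right)$
$A{\left(g,v \right)} = - \frac{9}{25} + v$ ($A{\left(g,v \right)} = v + \frac{-2 + \frac{1}{5}}{5} = v + \frac{1}{5} \left(- \frac{9}{5}\right) = v - \frac{9}{25} = - \frac{9}{25} + v$)
$12295 + \left(A{\left(-32,71 \right)} + 5296\right) = 12295 + \left(\left(- \frac{9}{25} + 71\right) + 5296\right) = 12295 + \left(\frac{1766}{25} + 5296\right) = 12295 + \frac{134166}{25} = \frac{441541}{25}$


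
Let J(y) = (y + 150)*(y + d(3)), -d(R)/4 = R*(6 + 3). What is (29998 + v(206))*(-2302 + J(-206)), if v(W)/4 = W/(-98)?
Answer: 22456746180/49 ≈ 4.5830e+8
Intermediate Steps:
v(W) = -2*W/49 (v(W) = 4*(W/(-98)) = 4*(W*(-1/98)) = 4*(-W/98) = -2*W/49)
d(R) = -36*R (d(R) = -4*R*(6 + 3) = -4*R*9 = -36*R)
J(y) = (-108 + y)*(150 + y) (J(y) = (y + 150)*(y - 36*3) = (150 + y)*(y - 108) = (150 + y)*(-108 + y) = (-108 + y)*(150 + y))
(29998 + v(206))*(-2302 + J(-206)) = (29998 - 2/49*206)*(-2302 + (-16200 + (-206)**2 + 42*(-206))) = (29998 - 412/49)*(-2302 + (-16200 + 42436 - 8652)) = 1469490*(-2302 + 17584)/49 = (1469490/49)*15282 = 22456746180/49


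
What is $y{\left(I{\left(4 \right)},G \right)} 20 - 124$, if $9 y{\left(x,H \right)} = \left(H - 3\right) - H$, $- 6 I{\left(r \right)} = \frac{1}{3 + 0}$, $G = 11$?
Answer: $- \frac{392}{3} \approx -130.67$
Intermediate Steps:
$I{\left(r \right)} = - \frac{1}{18}$ ($I{\left(r \right)} = - \frac{1}{6 \left(3 + 0\right)} = - \frac{1}{6 \cdot 3} = \left(- \frac{1}{6}\right) \frac{1}{3} = - \frac{1}{18}$)
$y{\left(x,H \right)} = - \frac{1}{3}$ ($y{\left(x,H \right)} = \frac{\left(H - 3\right) - H}{9} = \frac{\left(-3 + H\right) - H}{9} = \frac{1}{9} \left(-3\right) = - \frac{1}{3}$)
$y{\left(I{\left(4 \right)},G \right)} 20 - 124 = \left(- \frac{1}{3}\right) 20 - 124 = - \frac{20}{3} - 124 = - \frac{392}{3}$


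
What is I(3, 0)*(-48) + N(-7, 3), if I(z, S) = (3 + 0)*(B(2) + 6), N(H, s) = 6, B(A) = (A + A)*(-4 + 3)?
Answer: -282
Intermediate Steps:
B(A) = -2*A (B(A) = (2*A)*(-1) = -2*A)
I(z, S) = 6 (I(z, S) = (3 + 0)*(-2*2 + 6) = 3*(-4 + 6) = 3*2 = 6)
I(3, 0)*(-48) + N(-7, 3) = 6*(-48) + 6 = -288 + 6 = -282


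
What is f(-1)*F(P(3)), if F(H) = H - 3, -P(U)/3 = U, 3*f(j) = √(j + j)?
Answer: -4*I*√2 ≈ -5.6569*I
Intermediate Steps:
f(j) = √2*√j/3 (f(j) = √(j + j)/3 = √(2*j)/3 = (√2*√j)/3 = √2*√j/3)
P(U) = -3*U
F(H) = -3 + H
f(-1)*F(P(3)) = (√2*√(-1)/3)*(-3 - 3*3) = (√2*I/3)*(-3 - 9) = (I*√2/3)*(-12) = -4*I*√2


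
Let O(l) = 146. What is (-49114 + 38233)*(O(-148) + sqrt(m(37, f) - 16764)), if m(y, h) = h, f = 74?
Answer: -1588626 - 10881*I*sqrt(16690) ≈ -1.5886e+6 - 1.4057e+6*I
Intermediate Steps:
(-49114 + 38233)*(O(-148) + sqrt(m(37, f) - 16764)) = (-49114 + 38233)*(146 + sqrt(74 - 16764)) = -10881*(146 + sqrt(-16690)) = -10881*(146 + I*sqrt(16690)) = -1588626 - 10881*I*sqrt(16690)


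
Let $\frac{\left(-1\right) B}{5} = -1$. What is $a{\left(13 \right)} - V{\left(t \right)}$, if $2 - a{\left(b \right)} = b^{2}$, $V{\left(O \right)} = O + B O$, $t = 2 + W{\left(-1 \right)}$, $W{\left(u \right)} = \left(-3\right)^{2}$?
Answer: $-233$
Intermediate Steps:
$W{\left(u \right)} = 9$
$B = 5$ ($B = \left(-5\right) \left(-1\right) = 5$)
$t = 11$ ($t = 2 + 9 = 11$)
$V{\left(O \right)} = 6 O$ ($V{\left(O \right)} = O + 5 O = 6 O$)
$a{\left(b \right)} = 2 - b^{2}$
$a{\left(13 \right)} - V{\left(t \right)} = \left(2 - 13^{2}\right) - 6 \cdot 11 = \left(2 - 169\right) - 66 = -167 - 66 = -233$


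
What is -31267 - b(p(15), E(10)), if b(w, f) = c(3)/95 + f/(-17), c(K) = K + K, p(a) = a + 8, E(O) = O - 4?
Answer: -50495737/1615 ≈ -31267.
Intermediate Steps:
E(O) = -4 + O
p(a) = 8 + a
c(K) = 2*K
b(w, f) = 6/95 - f/17 (b(w, f) = (2*3)/95 + f/(-17) = 6*(1/95) + f*(-1/17) = 6/95 - f/17)
-31267 - b(p(15), E(10)) = -31267 - (6/95 - (-4 + 10)/17) = -31267 - (6/95 - 1/17*6) = -31267 - (6/95 - 6/17) = -31267 - 1*(-468/1615) = -31267 + 468/1615 = -50495737/1615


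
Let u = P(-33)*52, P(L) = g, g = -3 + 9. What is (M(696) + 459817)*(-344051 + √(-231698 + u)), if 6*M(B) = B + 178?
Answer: -474751846288/3 + 1379888*I*√231386/3 ≈ -1.5825e+11 + 2.2125e+8*I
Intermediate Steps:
g = 6
P(L) = 6
M(B) = 89/3 + B/6 (M(B) = (B + 178)/6 = (178 + B)/6 = 89/3 + B/6)
u = 312 (u = 6*52 = 312)
(M(696) + 459817)*(-344051 + √(-231698 + u)) = ((89/3 + (⅙)*696) + 459817)*(-344051 + √(-231698 + 312)) = ((89/3 + 116) + 459817)*(-344051 + √(-231386)) = (437/3 + 459817)*(-344051 + I*√231386) = 1379888*(-344051 + I*√231386)/3 = -474751846288/3 + 1379888*I*√231386/3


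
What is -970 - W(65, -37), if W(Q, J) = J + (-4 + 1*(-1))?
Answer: -928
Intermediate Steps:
W(Q, J) = -5 + J (W(Q, J) = J + (-4 - 1) = J - 5 = -5 + J)
-970 - W(65, -37) = -970 - (-5 - 37) = -970 - 1*(-42) = -970 + 42 = -928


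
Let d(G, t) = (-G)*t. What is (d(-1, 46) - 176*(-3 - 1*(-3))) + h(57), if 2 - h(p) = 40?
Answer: 8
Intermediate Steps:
d(G, t) = -G*t
h(p) = -38 (h(p) = 2 - 1*40 = 2 - 40 = -38)
(d(-1, 46) - 176*(-3 - 1*(-3))) + h(57) = (-1*(-1)*46 - 176*(-3 - 1*(-3))) - 38 = (46 - 176*(-3 + 3)) - 38 = (46 - 176*0) - 38 = (46 + 0) - 38 = 46 - 38 = 8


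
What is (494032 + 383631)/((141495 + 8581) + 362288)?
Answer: 877663/512364 ≈ 1.7130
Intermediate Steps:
(494032 + 383631)/((141495 + 8581) + 362288) = 877663/(150076 + 362288) = 877663/512364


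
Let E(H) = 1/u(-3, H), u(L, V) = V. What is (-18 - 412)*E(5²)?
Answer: -86/5 ≈ -17.200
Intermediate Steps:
E(H) = 1/H
(-18 - 412)*E(5²) = (-18 - 412)/(5²) = -430/25 = -430*1/25 = -86/5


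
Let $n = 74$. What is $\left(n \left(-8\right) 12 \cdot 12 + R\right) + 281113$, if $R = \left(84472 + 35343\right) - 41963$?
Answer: $273717$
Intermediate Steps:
$R = 77852$ ($R = 119815 - 41963 = 77852$)
$\left(n \left(-8\right) 12 \cdot 12 + R\right) + 281113 = \left(74 \left(-8\right) 12 \cdot 12 + 77852\right) + 281113 = \left(74 \left(\left(-96\right) 12\right) + 77852\right) + 281113 = \left(74 \left(-1152\right) + 77852\right) + 281113 = \left(-85248 + 77852\right) + 281113 = -7396 + 281113 = 273717$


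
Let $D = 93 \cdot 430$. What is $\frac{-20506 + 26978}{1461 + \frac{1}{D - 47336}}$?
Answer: $\frac{47543312}{10732505} \approx 4.4298$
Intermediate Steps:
$D = 39990$
$\frac{-20506 + 26978}{1461 + \frac{1}{D - 47336}} = \frac{-20506 + 26978}{1461 + \frac{1}{39990 - 47336}} = \frac{6472}{1461 + \frac{1}{-7346}} = \frac{6472}{1461 - \frac{1}{7346}} = \frac{6472}{\frac{10732505}{7346}} = 6472 \cdot \frac{7346}{10732505} = \frac{47543312}{10732505}$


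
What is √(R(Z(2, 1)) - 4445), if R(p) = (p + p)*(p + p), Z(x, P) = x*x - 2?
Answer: I*√4429 ≈ 66.551*I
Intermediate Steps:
Z(x, P) = -2 + x² (Z(x, P) = x² - 2 = -2 + x²)
R(p) = 4*p² (R(p) = (2*p)*(2*p) = 4*p²)
√(R(Z(2, 1)) - 4445) = √(4*(-2 + 2²)² - 4445) = √(4*(-2 + 4)² - 4445) = √(4*2² - 4445) = √(4*4 - 4445) = √(16 - 4445) = √(-4429) = I*√4429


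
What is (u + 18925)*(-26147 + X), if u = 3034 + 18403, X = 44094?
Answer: 724376814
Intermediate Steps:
u = 21437
(u + 18925)*(-26147 + X) = (21437 + 18925)*(-26147 + 44094) = 40362*17947 = 724376814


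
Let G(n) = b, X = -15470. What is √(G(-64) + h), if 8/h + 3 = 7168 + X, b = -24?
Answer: 4*I*√103463690/8305 ≈ 4.8991*I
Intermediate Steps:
G(n) = -24
h = -8/8305 (h = 8/(-3 + (7168 - 15470)) = 8/(-3 - 8302) = 8/(-8305) = 8*(-1/8305) = -8/8305 ≈ -0.00096328)
√(G(-64) + h) = √(-24 - 8/8305) = √(-199328/8305) = 4*I*√103463690/8305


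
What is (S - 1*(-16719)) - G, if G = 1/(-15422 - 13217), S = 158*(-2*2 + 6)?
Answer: 487865366/28639 ≈ 17035.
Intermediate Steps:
S = 316 (S = 158*(-4 + 6) = 158*2 = 316)
G = -1/28639 (G = 1/(-28639) = -1/28639 ≈ -3.4917e-5)
(S - 1*(-16719)) - G = (316 - 1*(-16719)) - 1*(-1/28639) = (316 + 16719) + 1/28639 = 17035 + 1/28639 = 487865366/28639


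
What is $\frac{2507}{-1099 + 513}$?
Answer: $- \frac{2507}{586} \approx -4.2782$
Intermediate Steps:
$\frac{2507}{-1099 + 513} = \frac{2507}{-586} = 2507 \left(- \frac{1}{586}\right) = - \frac{2507}{586}$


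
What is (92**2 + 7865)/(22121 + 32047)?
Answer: 5443/18056 ≈ 0.30145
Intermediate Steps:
(92**2 + 7865)/(22121 + 32047) = (8464 + 7865)/54168 = 16329*(1/54168) = 5443/18056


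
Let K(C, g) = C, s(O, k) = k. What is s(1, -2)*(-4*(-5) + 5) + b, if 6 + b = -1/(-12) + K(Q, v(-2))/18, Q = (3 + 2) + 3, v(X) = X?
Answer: -1997/36 ≈ -55.472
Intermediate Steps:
Q = 8 (Q = 5 + 3 = 8)
b = -197/36 (b = -6 + (-1/(-12) + 8/18) = -6 + (-1*(-1/12) + 8*(1/18)) = -6 + (1/12 + 4/9) = -6 + 19/36 = -197/36 ≈ -5.4722)
s(1, -2)*(-4*(-5) + 5) + b = -2*(-4*(-5) + 5) - 197/36 = -2*(20 + 5) - 197/36 = -2*25 - 197/36 = -50 - 197/36 = -1997/36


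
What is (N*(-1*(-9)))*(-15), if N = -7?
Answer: 945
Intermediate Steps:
(N*(-1*(-9)))*(-15) = -(-7)*(-9)*(-15) = -7*9*(-15) = -63*(-15) = 945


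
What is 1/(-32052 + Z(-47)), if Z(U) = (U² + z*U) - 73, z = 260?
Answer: -1/42136 ≈ -2.3733e-5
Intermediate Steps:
Z(U) = -73 + U² + 260*U (Z(U) = (U² + 260*U) - 73 = -73 + U² + 260*U)
1/(-32052 + Z(-47)) = 1/(-32052 + (-73 + (-47)² + 260*(-47))) = 1/(-32052 + (-73 + 2209 - 12220)) = 1/(-32052 - 10084) = 1/(-42136) = -1/42136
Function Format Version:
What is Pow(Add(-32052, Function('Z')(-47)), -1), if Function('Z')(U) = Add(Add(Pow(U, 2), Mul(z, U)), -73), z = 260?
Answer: Rational(-1, 42136) ≈ -2.3733e-5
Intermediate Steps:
Function('Z')(U) = Add(-73, Pow(U, 2), Mul(260, U)) (Function('Z')(U) = Add(Add(Pow(U, 2), Mul(260, U)), -73) = Add(-73, Pow(U, 2), Mul(260, U)))
Pow(Add(-32052, Function('Z')(-47)), -1) = Pow(Add(-32052, Add(-73, Pow(-47, 2), Mul(260, -47))), -1) = Pow(Add(-32052, Add(-73, 2209, -12220)), -1) = Pow(Add(-32052, -10084), -1) = Pow(-42136, -1) = Rational(-1, 42136)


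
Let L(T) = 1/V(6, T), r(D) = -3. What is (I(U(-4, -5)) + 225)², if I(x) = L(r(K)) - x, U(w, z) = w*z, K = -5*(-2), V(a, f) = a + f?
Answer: 379456/9 ≈ 42162.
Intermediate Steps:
K = 10
L(T) = 1/(6 + T)
I(x) = ⅓ - x (I(x) = 1/(6 - 3) - x = 1/3 - x = ⅓ - x)
(I(U(-4, -5)) + 225)² = ((⅓ - (-4)*(-5)) + 225)² = ((⅓ - 1*20) + 225)² = ((⅓ - 20) + 225)² = (-59/3 + 225)² = (616/3)² = 379456/9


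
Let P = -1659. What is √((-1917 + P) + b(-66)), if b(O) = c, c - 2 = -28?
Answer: I*√3602 ≈ 60.017*I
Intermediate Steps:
c = -26 (c = 2 - 28 = -26)
b(O) = -26
√((-1917 + P) + b(-66)) = √((-1917 - 1659) - 26) = √(-3576 - 26) = √(-3602) = I*√3602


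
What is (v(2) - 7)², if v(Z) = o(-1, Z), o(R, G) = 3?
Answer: 16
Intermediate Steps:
v(Z) = 3
(v(2) - 7)² = (3 - 7)² = (-4)² = 16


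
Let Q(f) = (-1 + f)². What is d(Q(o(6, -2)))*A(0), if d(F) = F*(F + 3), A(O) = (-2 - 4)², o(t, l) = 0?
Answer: 144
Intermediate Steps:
A(O) = 36 (A(O) = (-6)² = 36)
d(F) = F*(3 + F)
d(Q(o(6, -2)))*A(0) = ((-1 + 0)²*(3 + (-1 + 0)²))*36 = ((-1)²*(3 + (-1)²))*36 = (1*(3 + 1))*36 = (1*4)*36 = 4*36 = 144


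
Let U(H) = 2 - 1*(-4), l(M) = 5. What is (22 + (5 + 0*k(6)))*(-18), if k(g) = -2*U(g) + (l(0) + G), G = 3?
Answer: -486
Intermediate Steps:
U(H) = 6 (U(H) = 2 + 4 = 6)
k(g) = -4 (k(g) = -2*6 + (5 + 3) = -12 + 8 = -4)
(22 + (5 + 0*k(6)))*(-18) = (22 + (5 + 0*(-4)))*(-18) = (22 + (5 + 0))*(-18) = (22 + 5)*(-18) = 27*(-18) = -486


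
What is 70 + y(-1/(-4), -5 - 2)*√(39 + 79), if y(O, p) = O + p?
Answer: 70 - 27*√118/4 ≈ -3.3238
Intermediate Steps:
70 + y(-1/(-4), -5 - 2)*√(39 + 79) = 70 + (-1/(-4) + (-5 - 2))*√(39 + 79) = 70 + (-1*(-¼) - 7)*√118 = 70 + (¼ - 7)*√118 = 70 - 27*√118/4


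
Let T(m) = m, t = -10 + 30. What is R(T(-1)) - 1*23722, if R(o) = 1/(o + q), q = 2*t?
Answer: -925157/39 ≈ -23722.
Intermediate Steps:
t = 20
q = 40 (q = 2*20 = 40)
R(o) = 1/(40 + o) (R(o) = 1/(o + 40) = 1/(40 + o))
R(T(-1)) - 1*23722 = 1/(40 - 1) - 1*23722 = 1/39 - 23722 = -925157/39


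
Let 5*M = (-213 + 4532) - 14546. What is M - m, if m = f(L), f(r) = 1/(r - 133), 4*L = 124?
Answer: -1043149/510 ≈ -2045.4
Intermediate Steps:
L = 31 (L = (1/4)*124 = 31)
M = -10227/5 (M = ((-213 + 4532) - 14546)/5 = (4319 - 14546)/5 = (1/5)*(-10227) = -10227/5 ≈ -2045.4)
f(r) = 1/(-133 + r)
m = -1/102 (m = 1/(-133 + 31) = 1/(-102) = -1/102 ≈ -0.0098039)
M - m = -10227/5 - 1*(-1/102) = -10227/5 + 1/102 = -1043149/510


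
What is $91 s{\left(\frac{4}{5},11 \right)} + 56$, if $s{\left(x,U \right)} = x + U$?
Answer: $\frac{5649}{5} \approx 1129.8$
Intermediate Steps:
$s{\left(x,U \right)} = U + x$
$91 s{\left(\frac{4}{5},11 \right)} + 56 = 91 \left(11 + \frac{4}{5}\right) + 56 = 91 \cdot \frac{59}{5} + 56 = \frac{5369}{5} + 56 = \frac{5649}{5}$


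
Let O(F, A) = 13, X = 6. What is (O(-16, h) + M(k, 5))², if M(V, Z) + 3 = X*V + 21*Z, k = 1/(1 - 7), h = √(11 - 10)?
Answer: 12996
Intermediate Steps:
h = 1 (h = √1 = 1)
k = -⅙ (k = 1/(-6) = -⅙ ≈ -0.16667)
M(V, Z) = -3 + 6*V + 21*Z (M(V, Z) = -3 + (6*V + 21*Z) = -3 + 6*V + 21*Z)
(O(-16, h) + M(k, 5))² = (13 + (-3 + 6*(-⅙) + 21*5))² = (13 + (-3 - 1 + 105))² = (13 + 101)² = 114² = 12996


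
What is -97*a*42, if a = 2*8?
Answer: -65184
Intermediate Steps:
a = 16
-97*a*42 = -97*16*42 = -1552*42 = -65184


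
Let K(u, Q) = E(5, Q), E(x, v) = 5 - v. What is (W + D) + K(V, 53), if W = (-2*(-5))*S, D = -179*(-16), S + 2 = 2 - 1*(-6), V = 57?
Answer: 2876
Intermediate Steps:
S = 6 (S = -2 + (2 - 1*(-6)) = -2 + (2 + 6) = -2 + 8 = 6)
D = 2864
K(u, Q) = 5 - Q
W = 60 (W = -2*(-5)*6 = 10*6 = 60)
(W + D) + K(V, 53) = (60 + 2864) + (5 - 1*53) = 2924 + (5 - 53) = 2924 - 48 = 2876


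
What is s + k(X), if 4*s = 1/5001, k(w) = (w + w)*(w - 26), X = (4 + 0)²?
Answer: -6401279/20004 ≈ -320.00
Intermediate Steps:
X = 16 (X = 4² = 16)
k(w) = 2*w*(-26 + w) (k(w) = (2*w)*(-26 + w) = 2*w*(-26 + w))
s = 1/20004 (s = (¼)/5001 = (¼)*(1/5001) = 1/20004 ≈ 4.9990e-5)
s + k(X) = 1/20004 + 2*16*(-26 + 16) = 1/20004 + 2*16*(-10) = 1/20004 - 320 = -6401279/20004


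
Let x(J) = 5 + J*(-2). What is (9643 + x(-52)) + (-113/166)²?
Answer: 268738881/27556 ≈ 9752.5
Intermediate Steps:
x(J) = 5 - 2*J
(9643 + x(-52)) + (-113/166)² = (9643 + (5 - 2*(-52))) + (-113/166)² = (9643 + (5 + 104)) + (-113*1/166)² = (9643 + 109) + (-113/166)² = 9752 + 12769/27556 = 268738881/27556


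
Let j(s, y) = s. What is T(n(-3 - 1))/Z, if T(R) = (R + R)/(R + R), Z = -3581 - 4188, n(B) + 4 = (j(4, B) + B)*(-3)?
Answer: -1/7769 ≈ -0.00012872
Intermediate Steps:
n(B) = -16 - 3*B (n(B) = -4 + (4 + B)*(-3) = -4 + (-12 - 3*B) = -16 - 3*B)
Z = -7769
T(R) = 1 (T(R) = (2*R)/((2*R)) = (2*R)*(1/(2*R)) = 1)
T(n(-3 - 1))/Z = 1/(-7769) = 1*(-1/7769) = -1/7769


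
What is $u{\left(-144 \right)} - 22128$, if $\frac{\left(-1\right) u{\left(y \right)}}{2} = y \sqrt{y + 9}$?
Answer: $-22128 + 864 i \sqrt{15} \approx -22128.0 + 3346.3 i$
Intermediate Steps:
$u{\left(y \right)} = - 2 y \sqrt{9 + y}$ ($u{\left(y \right)} = - 2 y \sqrt{y + 9} = - 2 y \sqrt{9 + y}$)
$u{\left(-144 \right)} - 22128 = \left(-2\right) \left(-144\right) \sqrt{9 - 144} - 22128 = \left(-2\right) \left(-144\right) \sqrt{-135} - 22128 = \left(-2\right) \left(-144\right) 3 i \sqrt{15} - 22128 = 864 i \sqrt{15} - 22128 = -22128 + 864 i \sqrt{15}$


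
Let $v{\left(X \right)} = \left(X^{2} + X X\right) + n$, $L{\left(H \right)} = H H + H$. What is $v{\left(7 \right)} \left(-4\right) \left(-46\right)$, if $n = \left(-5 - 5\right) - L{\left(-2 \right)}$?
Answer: $15824$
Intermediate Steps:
$L{\left(H \right)} = H + H^{2}$ ($L{\left(H \right)} = H^{2} + H = H + H^{2}$)
$n = -12$ ($n = \left(-5 - 5\right) - - 2 \left(1 - 2\right) = -10 - \left(-2\right) \left(-1\right) = -10 - 2 = -12$)
$v{\left(X \right)} = -12 + 2 X^{2}$ ($v{\left(X \right)} = \left(X^{2} + X X\right) - 12 = \left(X^{2} + X^{2}\right) - 12 = 2 X^{2} - 12 = -12 + 2 X^{2}$)
$v{\left(7 \right)} \left(-4\right) \left(-46\right) = \left(-12 + 2 \cdot 7^{2}\right) \left(-4\right) \left(-46\right) = \left(-12 + 2 \cdot 49\right) \left(-4\right) \left(-46\right) = \left(-12 + 98\right) \left(-4\right) \left(-46\right) = 86 \left(-4\right) \left(-46\right) = \left(-344\right) \left(-46\right) = 15824$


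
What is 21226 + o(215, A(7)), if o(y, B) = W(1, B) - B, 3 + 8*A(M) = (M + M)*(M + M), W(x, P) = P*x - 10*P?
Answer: 83939/4 ≈ 20985.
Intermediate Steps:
W(x, P) = -10*P + P*x
A(M) = -3/8 + M²/2 (A(M) = -3/8 + ((M + M)*(M + M))/8 = -3/8 + ((2*M)*(2*M))/8 = -3/8 + (4*M²)/8 = -3/8 + M²/2)
o(y, B) = -10*B (o(y, B) = B*(-10 + 1) - B = B*(-9) - B = -9*B - B = -10*B)
21226 + o(215, A(7)) = 21226 - 10*(-3/8 + (½)*7²) = 21226 - 10*(-3/8 + (½)*49) = 21226 - 10*(-3/8 + 49/2) = 21226 - 10*193/8 = 21226 - 965/4 = 83939/4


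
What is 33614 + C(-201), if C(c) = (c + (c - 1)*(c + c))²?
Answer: 6561519623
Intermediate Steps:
C(c) = (c + 2*c*(-1 + c))² (C(c) = (c + (-1 + c)*(2*c))² = (c + 2*c*(-1 + c))²)
33614 + C(-201) = 33614 + (-201)²*(-1 + 2*(-201))² = 33614 + 40401*(-1 - 402)² = 33614 + 40401*(-403)² = 33614 + 40401*162409 = 33614 + 6561486009 = 6561519623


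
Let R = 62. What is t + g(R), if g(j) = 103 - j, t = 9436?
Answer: 9477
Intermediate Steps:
t + g(R) = 9436 + (103 - 1*62) = 9436 + (103 - 62) = 9436 + 41 = 9477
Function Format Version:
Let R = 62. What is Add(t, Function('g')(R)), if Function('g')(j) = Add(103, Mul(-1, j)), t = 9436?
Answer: 9477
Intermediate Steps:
Add(t, Function('g')(R)) = Add(9436, Add(103, Mul(-1, 62))) = Add(9436, Add(103, -62)) = Add(9436, 41) = 9477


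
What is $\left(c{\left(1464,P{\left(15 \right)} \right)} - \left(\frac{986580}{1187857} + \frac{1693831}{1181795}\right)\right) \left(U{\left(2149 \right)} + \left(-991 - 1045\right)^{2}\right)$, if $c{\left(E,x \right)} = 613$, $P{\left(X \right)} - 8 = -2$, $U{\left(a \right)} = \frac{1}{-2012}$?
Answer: $\frac{1787654091331369446506557}{706113142047445} \approx 2.5317 \cdot 10^{9}$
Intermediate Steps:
$U{\left(a \right)} = - \frac{1}{2012}$
$P{\left(X \right)} = 6$ ($P{\left(X \right)} = 8 - 2 = 6$)
$\left(c{\left(1464,P{\left(15 \right)} \right)} - \left(\frac{986580}{1187857} + \frac{1693831}{1181795}\right)\right) \left(U{\left(2149 \right)} + \left(-991 - 1045\right)^{2}\right) = \left(613 - \left(\frac{986580}{1187857} + \frac{1693831}{1181795}\right)\right) \left(- \frac{1}{2012} + \left(-991 - 1045\right)^{2}\right) = \left(613 - \frac{3177964321267}{1403803463315}\right) \left(- \frac{1}{2012} + \left(-2036\right)^{2}\right) = \left(613 - \frac{3177964321267}{1403803463315}\right) \left(- \frac{1}{2012} + 4145296\right) = \left(613 - \frac{3177964321267}{1403803463315}\right) \frac{8340335551}{2012} = \frac{857353558690828}{1403803463315} \cdot \frac{8340335551}{2012} = \frac{1787654091331369446506557}{706113142047445}$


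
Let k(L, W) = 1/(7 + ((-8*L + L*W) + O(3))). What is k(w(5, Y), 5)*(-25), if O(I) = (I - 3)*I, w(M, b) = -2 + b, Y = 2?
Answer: -25/7 ≈ -3.5714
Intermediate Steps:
O(I) = I*(-3 + I) (O(I) = (-3 + I)*I = I*(-3 + I))
k(L, W) = 1/(7 - 8*L + L*W) (k(L, W) = 1/(7 + ((-8*L + L*W) + 3*(-3 + 3))) = 1/(7 + ((-8*L + L*W) + 3*0)) = 1/(7 + ((-8*L + L*W) + 0)) = 1/(7 + (-8*L + L*W)) = 1/(7 - 8*L + L*W))
k(w(5, Y), 5)*(-25) = -25/(7 - 8*(-2 + 2) + (-2 + 2)*5) = -25/(7 - 8*0 + 0*5) = -25/(7 + 0 + 0) = -25/7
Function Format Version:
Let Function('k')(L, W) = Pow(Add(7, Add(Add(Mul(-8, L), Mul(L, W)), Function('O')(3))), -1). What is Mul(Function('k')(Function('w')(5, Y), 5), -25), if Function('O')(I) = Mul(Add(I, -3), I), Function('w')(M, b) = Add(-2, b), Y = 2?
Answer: Rational(-25, 7) ≈ -3.5714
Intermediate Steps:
Function('O')(I) = Mul(I, Add(-3, I)) (Function('O')(I) = Mul(Add(-3, I), I) = Mul(I, Add(-3, I)))
Function('k')(L, W) = Pow(Add(7, Mul(-8, L), Mul(L, W)), -1) (Function('k')(L, W) = Pow(Add(7, Add(Add(Mul(-8, L), Mul(L, W)), Mul(3, Add(-3, 3)))), -1) = Pow(Add(7, Add(Add(Mul(-8, L), Mul(L, W)), Mul(3, 0))), -1) = Pow(Add(7, Add(Add(Mul(-8, L), Mul(L, W)), 0)), -1) = Pow(Add(7, Add(Mul(-8, L), Mul(L, W))), -1) = Pow(Add(7, Mul(-8, L), Mul(L, W)), -1))
Mul(Function('k')(Function('w')(5, Y), 5), -25) = Mul(Pow(Add(7, Mul(-8, Add(-2, 2)), Mul(Add(-2, 2), 5)), -1), -25) = Mul(Pow(Add(7, Mul(-8, 0), Mul(0, 5)), -1), -25) = Mul(Pow(Add(7, 0, 0), -1), -25) = Mul(Pow(7, -1), -25) = Mul(Rational(1, 7), -25) = Rational(-25, 7)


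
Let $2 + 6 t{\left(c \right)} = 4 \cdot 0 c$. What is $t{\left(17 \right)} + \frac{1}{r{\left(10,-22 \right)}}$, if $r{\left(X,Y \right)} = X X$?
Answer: $- \frac{97}{300} \approx -0.32333$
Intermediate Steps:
$t{\left(c \right)} = - \frac{1}{3}$ ($t{\left(c \right)} = - \frac{1}{3} + \frac{4 \cdot 0 c}{6} = - \frac{1}{3} + \frac{0 c}{6} = - \frac{1}{3} + \frac{1}{6} \cdot 0 = - \frac{1}{3} + 0 = - \frac{1}{3}$)
$r{\left(X,Y \right)} = X^{2}$
$t{\left(17 \right)} + \frac{1}{r{\left(10,-22 \right)}} = - \frac{1}{3} + \frac{1}{10^{2}} = - \frac{1}{3} + \frac{1}{100} = - \frac{97}{300}$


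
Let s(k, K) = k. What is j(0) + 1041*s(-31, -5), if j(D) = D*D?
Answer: -32271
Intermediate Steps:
j(D) = D²
j(0) + 1041*s(-31, -5) = 0² + 1041*(-31) = 0 - 32271 = -32271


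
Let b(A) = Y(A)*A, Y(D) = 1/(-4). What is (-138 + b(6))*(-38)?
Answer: 5301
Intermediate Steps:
Y(D) = -¼
b(A) = -A/4
(-138 + b(6))*(-38) = (-138 - ¼*6)*(-38) = (-138 - 3/2)*(-38) = -279/2*(-38) = 5301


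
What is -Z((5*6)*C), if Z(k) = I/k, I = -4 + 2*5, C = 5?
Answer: -1/25 ≈ -0.040000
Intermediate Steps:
I = 6 (I = -4 + 10 = 6)
Z(k) = 6/k
-Z((5*6)*C) = -6/((5*6)*5) = -6/(30*5) = -6/150 = -1*1/25 = -1/25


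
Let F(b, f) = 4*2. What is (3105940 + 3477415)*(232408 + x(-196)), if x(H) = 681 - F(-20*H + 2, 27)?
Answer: 1534454966755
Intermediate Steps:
F(b, f) = 8
x(H) = 673 (x(H) = 681 - 1*8 = 681 - 8 = 673)
(3105940 + 3477415)*(232408 + x(-196)) = (3105940 + 3477415)*(232408 + 673) = 6583355*233081 = 1534454966755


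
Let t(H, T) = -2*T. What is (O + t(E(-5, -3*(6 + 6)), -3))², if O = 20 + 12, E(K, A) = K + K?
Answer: 1444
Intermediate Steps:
E(K, A) = 2*K
O = 32
(O + t(E(-5, -3*(6 + 6)), -3))² = (32 - 2*(-3))² = (32 + 6)² = 38² = 1444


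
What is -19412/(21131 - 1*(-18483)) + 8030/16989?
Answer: -5845024/336501123 ≈ -0.017370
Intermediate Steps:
-19412/(21131 - 1*(-18483)) + 8030/16989 = -19412/(21131 + 18483) + 8030*(1/16989) = -19412/39614 + 8030/16989 = -19412*1/39614 + 8030/16989 = -9706/19807 + 8030/16989 = -5845024/336501123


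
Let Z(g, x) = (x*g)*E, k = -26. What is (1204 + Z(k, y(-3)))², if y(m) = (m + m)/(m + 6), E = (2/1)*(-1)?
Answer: 1210000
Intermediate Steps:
E = -2 (E = (2*1)*(-1) = 2*(-1) = -2)
y(m) = 2*m/(6 + m) (y(m) = (2*m)/(6 + m) = 2*m/(6 + m))
Z(g, x) = -2*g*x (Z(g, x) = (x*g)*(-2) = (g*x)*(-2) = -2*g*x)
(1204 + Z(k, y(-3)))² = (1204 - 2*(-26)*2*(-3)/(6 - 3))² = (1204 - 2*(-26)*2*(-3)/3)² = (1204 - 2*(-26)*2*(-3)*(⅓))² = (1204 - 2*(-26)*(-2))² = (1204 - 104)² = 1100² = 1210000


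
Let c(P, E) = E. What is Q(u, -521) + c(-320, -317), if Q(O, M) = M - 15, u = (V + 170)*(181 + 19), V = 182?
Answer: -853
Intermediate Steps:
u = 70400 (u = (182 + 170)*(181 + 19) = 352*200 = 70400)
Q(O, M) = -15 + M
Q(u, -521) + c(-320, -317) = (-15 - 521) - 317 = -536 - 317 = -853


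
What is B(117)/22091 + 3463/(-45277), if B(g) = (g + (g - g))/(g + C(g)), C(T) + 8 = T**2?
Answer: -1055557335725/13800955628186 ≈ -0.076484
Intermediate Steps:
C(T) = -8 + T**2
B(g) = g/(-8 + g + g**2) (B(g) = (g + (g - g))/(g + (-8 + g**2)) = (g + 0)/(-8 + g + g**2) = g/(-8 + g + g**2))
B(117)/22091 + 3463/(-45277) = (117/(-8 + 117 + 117**2))/22091 + 3463/(-45277) = (117/(-8 + 117 + 13689))*(1/22091) + 3463*(-1/45277) = (117/13798)*(1/22091) - 3463/45277 = 117/304811618 - 3463/45277 = -1055557335725/13800955628186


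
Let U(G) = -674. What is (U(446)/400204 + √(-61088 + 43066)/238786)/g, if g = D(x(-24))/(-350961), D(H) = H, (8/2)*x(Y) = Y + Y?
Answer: -39424619/800408 + 116987*I*√18022/955144 ≈ -49.256 + 16.443*I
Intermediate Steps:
x(Y) = Y/2 (x(Y) = (Y + Y)/4 = (2*Y)/4 = Y/2)
g = 4/116987 (g = ((½)*(-24))/(-350961) = -12*(-1/350961) = 4/116987 ≈ 3.4192e-5)
(U(446)/400204 + √(-61088 + 43066)/238786)/g = (-674/400204 + √(-61088 + 43066)/238786)/(4/116987) = (-674*1/400204 + √(-18022)*(1/238786))*(116987/4) = (-337/200102 + (I*√18022)*(1/238786))*(116987/4) = (-337/200102 + I*√18022/238786)*(116987/4) = -39424619/800408 + 116987*I*√18022/955144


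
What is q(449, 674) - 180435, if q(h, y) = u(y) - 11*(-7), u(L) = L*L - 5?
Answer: 273913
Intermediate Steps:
u(L) = -5 + L**2 (u(L) = L**2 - 5 = -5 + L**2)
q(h, y) = 72 + y**2 (q(h, y) = (-5 + y**2) - 11*(-7) = (-5 + y**2) + 77 = 72 + y**2)
q(449, 674) - 180435 = (72 + 674**2) - 180435 = (72 + 454276) - 180435 = 454348 - 180435 = 273913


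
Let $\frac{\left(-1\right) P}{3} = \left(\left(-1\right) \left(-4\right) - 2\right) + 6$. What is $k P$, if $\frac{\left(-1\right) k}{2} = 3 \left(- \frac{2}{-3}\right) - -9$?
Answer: $528$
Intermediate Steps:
$P = -24$ ($P = - 3 \left(\left(\left(-1\right) \left(-4\right) - 2\right) + 6\right) = - 3 \left(\left(4 - 2\right) + 6\right) = - 3 \left(2 + 6\right) = \left(-3\right) 8 = -24$)
$k = -22$ ($k = - 2 \left(3 \left(- \frac{2}{-3}\right) - -9\right) = - 2 \left(3 \left(\left(-2\right) \left(- \frac{1}{3}\right)\right) + 9\right) = - 2 \left(3 \cdot \frac{2}{3} + 9\right) = - 2 \left(2 + 9\right) = \left(-2\right) 11 = -22$)
$k P = \left(-22\right) \left(-24\right) = 528$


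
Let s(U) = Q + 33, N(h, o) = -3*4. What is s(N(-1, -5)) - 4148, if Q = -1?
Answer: -4116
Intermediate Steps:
N(h, o) = -12
s(U) = 32 (s(U) = -1 + 33 = 32)
s(N(-1, -5)) - 4148 = 32 - 4148 = -4116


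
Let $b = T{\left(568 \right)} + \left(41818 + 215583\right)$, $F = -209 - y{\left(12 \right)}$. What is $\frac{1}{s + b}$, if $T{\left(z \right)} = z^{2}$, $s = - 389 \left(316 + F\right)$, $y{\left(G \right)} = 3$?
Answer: $\frac{1}{539569} \approx 1.8533 \cdot 10^{-6}$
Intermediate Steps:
$F = -212$ ($F = -209 - 3 = -212$)
$s = -40456$ ($s = - 389 \left(316 - 212\right) = \left(-389\right) 104 = -40456$)
$b = 580025$ ($b = 568^{2} + \left(41818 + 215583\right) = 322624 + 257401 = 580025$)
$\frac{1}{s + b} = \frac{1}{-40456 + 580025} = \frac{1}{539569}$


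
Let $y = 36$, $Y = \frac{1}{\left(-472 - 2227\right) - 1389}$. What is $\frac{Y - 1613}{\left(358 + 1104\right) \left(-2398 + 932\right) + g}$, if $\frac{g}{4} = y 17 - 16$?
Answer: $\frac{6593945}{8752031904} \approx 0.00075342$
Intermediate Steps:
$Y = - \frac{1}{4088}$ ($Y = \frac{1}{\left(-472 - 2227\right) - 1389} = \frac{1}{-2699 - 1389} = \frac{1}{-4088} = - \frac{1}{4088} \approx -0.00024462$)
$g = 2384$ ($g = 4 \left(36 \cdot 17 - 16\right) = 4 \left(612 - 16\right) = 4 \cdot 596 = 2384$)
$\frac{Y - 1613}{\left(358 + 1104\right) \left(-2398 + 932\right) + g} = \frac{- \frac{1}{4088} - 1613}{\left(358 + 1104\right) \left(-2398 + 932\right) + 2384} = - \frac{6593945}{4088 \left(1462 \left(-1466\right) + 2384\right)} = - \frac{6593945}{4088 \left(-2143292 + 2384\right)} = - \frac{6593945}{4088 \left(-2140908\right)} = \left(- \frac{6593945}{4088}\right) \left(- \frac{1}{2140908}\right) = \frac{6593945}{8752031904}$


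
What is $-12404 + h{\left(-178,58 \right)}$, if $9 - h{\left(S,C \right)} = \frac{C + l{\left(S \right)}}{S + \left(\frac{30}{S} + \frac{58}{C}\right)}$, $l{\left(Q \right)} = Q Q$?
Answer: $- \frac{96309661}{7884} \approx -12216.0$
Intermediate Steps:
$l{\left(Q \right)} = Q^{2}$
$h{\left(S,C \right)} = 9 - \frac{C + S^{2}}{S + \frac{30}{S} + \frac{58}{C}}$ ($h{\left(S,C \right)} = 9 - \frac{C + S^{2}}{S + \left(\frac{30}{S} + \frac{58}{C}\right)} = 9 - \frac{C + S^{2}}{S + \frac{30}{S} + \frac{58}{C}}$)
$-12404 + h{\left(-178,58 \right)} = -12404 + \frac{270 \cdot 58 + 522 \left(-178\right) - 58 \left(-178\right)^{3} - - 178 \cdot 58^{2} + 9 \cdot 58 \left(-178\right)^{2}}{30 \cdot 58 + 58 \left(-178\right) + 58 \left(-178\right)^{2}} = -12404 + \frac{15660 - 92916 - 58 \left(-5639752\right) - \left(-178\right) 3364 + 9 \cdot 58 \cdot 31684}{1740 - 10324 + 58 \cdot 31684} = -12404 + \frac{15660 - 92916 + 327105616 + 598792 + 16539048}{1740 - 10324 + 1837672} = -12404 + \frac{1}{1829088} \cdot 344166200 = -12404 + \frac{1483475}{7884} = - \frac{96309661}{7884}$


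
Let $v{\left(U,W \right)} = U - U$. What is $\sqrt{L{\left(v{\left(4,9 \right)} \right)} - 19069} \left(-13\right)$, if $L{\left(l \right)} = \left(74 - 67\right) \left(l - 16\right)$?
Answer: $- 13 i \sqrt{19181} \approx - 1800.4 i$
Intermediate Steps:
$v{\left(U,W \right)} = 0$
$L{\left(l \right)} = -112 + 7 l$ ($L{\left(l \right)} = 7 \left(-16 + l\right) = -112 + 7 l$)
$\sqrt{L{\left(v{\left(4,9 \right)} \right)} - 19069} \left(-13\right) = \sqrt{\left(-112 + 7 \cdot 0\right) - 19069} \left(-13\right) = \sqrt{\left(-112 + 0\right) - 19069} \left(-13\right) = \sqrt{-112 - 19069} \left(-13\right) = \sqrt{-19181} \left(-13\right) = i \sqrt{19181} \left(-13\right) = - 13 i \sqrt{19181}$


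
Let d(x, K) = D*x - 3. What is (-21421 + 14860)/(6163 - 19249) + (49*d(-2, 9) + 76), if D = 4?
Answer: -672473/1454 ≈ -462.50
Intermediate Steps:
d(x, K) = -3 + 4*x (d(x, K) = 4*x - 3 = -3 + 4*x)
(-21421 + 14860)/(6163 - 19249) + (49*d(-2, 9) + 76) = (-21421 + 14860)/(6163 - 19249) + (49*(-3 + 4*(-2)) + 76) = -6561/(-13086) + (49*(-3 - 8) + 76) = -6561*(-1/13086) + (49*(-11) + 76) = 729/1454 + (-539 + 76) = 729/1454 - 463 = -672473/1454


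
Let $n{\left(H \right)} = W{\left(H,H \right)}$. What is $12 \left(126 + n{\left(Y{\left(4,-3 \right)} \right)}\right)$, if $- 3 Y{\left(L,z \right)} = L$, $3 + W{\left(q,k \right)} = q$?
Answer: $1460$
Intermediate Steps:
$W{\left(q,k \right)} = -3 + q$
$Y{\left(L,z \right)} = - \frac{L}{3}$
$n{\left(H \right)} = -3 + H$
$12 \left(126 + n{\left(Y{\left(4,-3 \right)} \right)}\right) = 12 \left(126 - \frac{13}{3}\right) = 12 \cdot \frac{365}{3} = 1460$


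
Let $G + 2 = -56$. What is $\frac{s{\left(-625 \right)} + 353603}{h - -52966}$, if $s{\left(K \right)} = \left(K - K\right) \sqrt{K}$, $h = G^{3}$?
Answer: $- \frac{353603}{142146} \approx -2.4876$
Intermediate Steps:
$G = -58$ ($G = -2 - 56 = -58$)
$h = -195112$ ($h = \left(-58\right)^{3} = -195112$)
$s{\left(K \right)} = 0$ ($s{\left(K \right)} = 0 \sqrt{K} = 0$)
$\frac{s{\left(-625 \right)} + 353603}{h - -52966} = \frac{0 + 353603}{-195112 - -52966} = \frac{353603}{-195112 + \left(-244 + 53210\right)} = \frac{353603}{-195112 + 52966} = \frac{353603}{-142146} = 353603 \left(- \frac{1}{142146}\right) = - \frac{353603}{142146}$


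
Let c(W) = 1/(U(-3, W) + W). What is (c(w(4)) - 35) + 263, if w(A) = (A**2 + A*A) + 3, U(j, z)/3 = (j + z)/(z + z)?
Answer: 290279/1273 ≈ 228.03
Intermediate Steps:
U(j, z) = 3*(j + z)/(2*z) (U(j, z) = 3*((j + z)/(z + z)) = 3*((j + z)/((2*z))) = 3*((j + z)*(1/(2*z))) = 3*((j + z)/(2*z)) = 3*(j + z)/(2*z))
w(A) = 3 + 2*A**2 (w(A) = (A**2 + A**2) + 3 = 2*A**2 + 3 = 3 + 2*A**2)
c(W) = 1/(W + 3*(-3 + W)/(2*W)) (c(W) = 1/(3*(-3 + W)/(2*W) + W) = 1/(W + 3*(-3 + W)/(2*W)))
(c(w(4)) - 35) + 263 = (2*(3 + 2*4**2)/(-9 + 2*(3 + 2*4**2)**2 + 3*(3 + 2*4**2)) - 35) + 263 = (2*(3 + 2*16)/(-9 + 2*(3 + 2*16)**2 + 3*(3 + 2*16)) - 35) + 263 = (2*(3 + 32)/(-9 + 2*(3 + 32)**2 + 3*(3 + 32)) - 35) + 263 = (2*35/(-9 + 2*35**2 + 3*35) - 35) + 263 = (2*35/(-9 + 2*1225 + 105) - 35) + 263 = (2*35/(-9 + 2450 + 105) - 35) + 263 = (2*35/2546 - 35) + 263 = (2*35*(1/2546) - 35) + 263 = (35/1273 - 35) + 263 = -44520/1273 + 263 = 290279/1273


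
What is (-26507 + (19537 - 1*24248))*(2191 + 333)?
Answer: -78794232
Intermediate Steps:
(-26507 + (19537 - 1*24248))*(2191 + 333) = (-26507 + (19537 - 24248))*2524 = (-26507 - 4711)*2524 = -31218*2524 = -78794232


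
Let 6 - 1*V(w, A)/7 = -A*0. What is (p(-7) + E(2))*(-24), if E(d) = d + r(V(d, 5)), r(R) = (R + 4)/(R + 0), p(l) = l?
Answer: 656/7 ≈ 93.714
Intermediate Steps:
V(w, A) = 42 (V(w, A) = 42 - 7*(-A)*0 = 42 - 7*0 = 42 + 0 = 42)
r(R) = (4 + R)/R
E(d) = 23/21 + d (E(d) = d + (4 + 42)/42 = d + (1/42)*46 = d + 23/21 = 23/21 + d)
(p(-7) + E(2))*(-24) = (-7 + (23/21 + 2))*(-24) = (-7 + 65/21)*(-24) = -82/21*(-24) = 656/7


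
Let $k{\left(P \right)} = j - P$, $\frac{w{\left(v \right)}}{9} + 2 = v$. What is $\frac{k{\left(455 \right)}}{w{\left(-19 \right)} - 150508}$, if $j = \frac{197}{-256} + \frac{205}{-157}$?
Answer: $\frac{18370769}{6056813824} \approx 0.0030331$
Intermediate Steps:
$w{\left(v \right)} = -18 + 9 v$
$j = - \frac{83409}{40192}$ ($j = 197 \left(- \frac{1}{256}\right) + 205 \left(- \frac{1}{157}\right) = - \frac{197}{256} - \frac{205}{157} = - \frac{83409}{40192} \approx -2.0753$)
$k{\left(P \right)} = - \frac{83409}{40192} - P$
$\frac{k{\left(455 \right)}}{w{\left(-19 \right)} - 150508} = \frac{- \frac{83409}{40192} - 455}{\left(-18 + 9 \left(-19\right)\right) - 150508} = \frac{- \frac{83409}{40192} - 455}{\left(-18 - 171\right) - 150508} = - \frac{18370769}{40192 \left(-189 - 150508\right)} = - \frac{18370769}{40192 \left(-150697\right)} = \left(- \frac{18370769}{40192}\right) \left(- \frac{1}{150697}\right) = \frac{18370769}{6056813824}$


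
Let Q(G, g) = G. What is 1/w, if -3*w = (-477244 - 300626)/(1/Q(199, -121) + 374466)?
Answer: 14903747/10319742 ≈ 1.4442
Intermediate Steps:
w = 10319742/14903747 (w = -(-477244 - 300626)/(3*(1/199 + 374466)) = -(-259290)/(1/199 + 374466) = -(-259290)/74518735/199 = -(-259290)*199/74518735 = -1/3*(-30959226/14903747) = 10319742/14903747 ≈ 0.69243)
1/w = 1/(10319742/14903747) = 14903747/10319742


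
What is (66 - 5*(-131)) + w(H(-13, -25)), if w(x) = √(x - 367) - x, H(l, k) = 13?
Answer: 708 + I*√354 ≈ 708.0 + 18.815*I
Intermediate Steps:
w(x) = √(-367 + x) - x
(66 - 5*(-131)) + w(H(-13, -25)) = (66 - 5*(-131)) + (√(-367 + 13) - 1*13) = (66 + 655) + (√(-354) - 13) = 721 + (I*√354 - 13) = 721 + (-13 + I*√354) = 708 + I*√354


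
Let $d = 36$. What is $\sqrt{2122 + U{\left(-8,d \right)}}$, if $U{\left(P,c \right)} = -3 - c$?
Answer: $\sqrt{2083} \approx 45.64$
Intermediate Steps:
$\sqrt{2122 + U{\left(-8,d \right)}} = \sqrt{2122 - 39} = \sqrt{2083}$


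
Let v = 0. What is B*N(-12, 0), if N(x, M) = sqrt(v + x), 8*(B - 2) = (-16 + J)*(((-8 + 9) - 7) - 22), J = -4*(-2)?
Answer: 60*I*sqrt(3) ≈ 103.92*I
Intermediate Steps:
J = 8
B = 30 (B = 2 + ((-16 + 8)*(((-8 + 9) - 7) - 22))/8 = 2 + (-8*((1 - 7) - 22))/8 = 2 + (-8*(-6 - 22))/8 = 2 + (-8*(-28))/8 = 2 + (1/8)*224 = 2 + 28 = 30)
N(x, M) = sqrt(x) (N(x, M) = sqrt(0 + x) = sqrt(x))
B*N(-12, 0) = 30*sqrt(-12) = 30*(2*I*sqrt(3)) = 60*I*sqrt(3)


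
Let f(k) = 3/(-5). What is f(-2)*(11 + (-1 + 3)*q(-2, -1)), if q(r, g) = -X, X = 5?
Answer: -3/5 ≈ -0.60000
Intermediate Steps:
q(r, g) = -5 (q(r, g) = -1*5 = -5)
f(k) = -3/5 (f(k) = 3*(-1/5) = -3/5)
f(-2)*(11 + (-1 + 3)*q(-2, -1)) = -3*(11 + (-1 + 3)*(-5))/5 = -3*(11 + 2*(-5))/5 = -3*(11 - 10)/5 = -3/5*1 = -3/5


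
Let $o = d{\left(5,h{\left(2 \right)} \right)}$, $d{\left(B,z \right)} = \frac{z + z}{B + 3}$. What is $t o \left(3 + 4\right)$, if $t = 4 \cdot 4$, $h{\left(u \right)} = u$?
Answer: $56$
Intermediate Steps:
$d{\left(B,z \right)} = \frac{2 z}{3 + B}$
$t = 16$
$o = \frac{1}{2}$ ($o = 2 \cdot 2 \frac{1}{3 + 5} = 2 \cdot 2 \cdot \frac{1}{8} = \frac{1}{2} \approx 0.5$)
$t o \left(3 + 4\right) = 16 \cdot \frac{1}{2} \left(3 + 4\right) = 8 \cdot 7 = 56$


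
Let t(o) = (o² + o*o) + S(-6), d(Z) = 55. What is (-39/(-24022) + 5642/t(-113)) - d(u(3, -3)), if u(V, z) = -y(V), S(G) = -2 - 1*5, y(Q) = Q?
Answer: -33595284677/613305682 ≈ -54.777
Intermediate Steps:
S(G) = -7 (S(G) = -2 - 5 = -7)
u(V, z) = -V
t(o) = -7 + 2*o² (t(o) = (o² + o*o) - 7 = (o² + o²) - 7 = 2*o² - 7 = -7 + 2*o²)
(-39/(-24022) + 5642/t(-113)) - d(u(3, -3)) = (-39/(-24022) + 5642/(-7 + 2*(-113)²)) - 1*55 = (-39*(-1/24022) + 5642/(-7 + 2*12769)) - 55 = (39/24022 + 5642/(-7 + 25538)) - 55 = (39/24022 + 5642/25531) - 55 = 136527833/613305682 - 55 = -33595284677/613305682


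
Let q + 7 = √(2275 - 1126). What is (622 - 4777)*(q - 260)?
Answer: 1109385 - 4155*√1149 ≈ 9.6854e+5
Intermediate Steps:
q = -7 + √1149 (q = -7 + √(2275 - 1126) = -7 + √1149 ≈ 26.897)
(622 - 4777)*(q - 260) = (622 - 4777)*((-7 + √1149) - 260) = -4155*(-267 + √1149) = 1109385 - 4155*√1149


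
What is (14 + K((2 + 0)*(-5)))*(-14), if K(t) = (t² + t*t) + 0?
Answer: -2996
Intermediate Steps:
K(t) = 2*t² (K(t) = (t² + t²) + 0 = 2*t² + 0 = 2*t²)
(14 + K((2 + 0)*(-5)))*(-14) = (14 + 2*((2 + 0)*(-5))²)*(-14) = (14 + 2*(2*(-5))²)*(-14) = (14 + 2*(-10)²)*(-14) = (14 + 2*100)*(-14) = (14 + 200)*(-14) = 214*(-14) = -2996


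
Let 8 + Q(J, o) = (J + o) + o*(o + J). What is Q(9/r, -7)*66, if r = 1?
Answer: -1320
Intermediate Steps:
Q(J, o) = -8 + J + o + o*(J + o) (Q(J, o) = -8 + ((J + o) + o*(o + J)) = -8 + ((J + o) + o*(J + o)) = -8 + (J + o + o*(J + o)) = -8 + J + o + o*(J + o))
Q(9/r, -7)*66 = (-8 + 9/1 - 7 + (-7)**2 + (9/1)*(-7))*66 = (-8 + 9*1 - 7 + 49 + (9*1)*(-7))*66 = (-8 + 9 - 7 + 49 + 9*(-7))*66 = (-8 + 9 - 7 + 49 - 63)*66 = -20*66 = -1320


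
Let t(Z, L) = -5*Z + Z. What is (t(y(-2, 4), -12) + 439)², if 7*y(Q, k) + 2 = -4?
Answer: 9591409/49 ≈ 1.9574e+5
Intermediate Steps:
y(Q, k) = -6/7 (y(Q, k) = -2/7 + (⅐)*(-4) = -2/7 - 4/7 = -6/7)
t(Z, L) = -4*Z
(t(y(-2, 4), -12) + 439)² = (-4*(-6/7) + 439)² = (24/7 + 439)² = (3097/7)² = 9591409/49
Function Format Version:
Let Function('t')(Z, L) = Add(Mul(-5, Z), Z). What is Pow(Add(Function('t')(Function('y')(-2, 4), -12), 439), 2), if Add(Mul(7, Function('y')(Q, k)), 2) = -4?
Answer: Rational(9591409, 49) ≈ 1.9574e+5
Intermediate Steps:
Function('y')(Q, k) = Rational(-6, 7) (Function('y')(Q, k) = Add(Rational(-2, 7), Mul(Rational(1, 7), -4)) = Add(Rational(-2, 7), Rational(-4, 7)) = Rational(-6, 7))
Function('t')(Z, L) = Mul(-4, Z)
Pow(Add(Function('t')(Function('y')(-2, 4), -12), 439), 2) = Pow(Add(Mul(-4, Rational(-6, 7)), 439), 2) = Pow(Add(Rational(24, 7), 439), 2) = Pow(Rational(3097, 7), 2) = Rational(9591409, 49)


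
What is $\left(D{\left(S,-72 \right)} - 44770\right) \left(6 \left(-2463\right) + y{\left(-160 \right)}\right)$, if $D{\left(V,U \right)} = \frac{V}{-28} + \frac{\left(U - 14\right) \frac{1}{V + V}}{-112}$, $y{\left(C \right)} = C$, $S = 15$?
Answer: $\frac{80253825619}{120} \approx 6.6878 \cdot 10^{8}$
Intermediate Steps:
$D{\left(V,U \right)} = - \frac{V}{28} - \frac{-14 + U}{224 V}$ ($D{\left(V,U \right)} = V \left(- \frac{1}{28}\right) + \frac{-14 + U}{2 V} \left(- \frac{1}{112}\right) = - \frac{V}{28} + \left(-14 + U\right) \frac{1}{2 V} \left(- \frac{1}{112}\right) = - \frac{V}{28} + \frac{-14 + U}{2 V} \left(- \frac{1}{112}\right) = - \frac{V}{28} - \frac{-14 + U}{224 V}$)
$\left(D{\left(S,-72 \right)} - 44770\right) \left(6 \left(-2463\right) + y{\left(-160 \right)}\right) = \left(\frac{14 - -72 - 8 \cdot 15^{2}}{224 \cdot 15} - 44770\right) \left(6 \left(-2463\right) - 160\right) = \left(\frac{1}{224} \cdot \frac{1}{15} \left(14 + 72 - 1800\right) - 44770\right) \left(-14778 - 160\right) = \left(\frac{1}{224} \cdot \frac{1}{15} \left(14 + 72 - 1800\right) - 44770\right) \left(-14938\right) = \left(\frac{1}{224} \cdot \frac{1}{15} \left(-1714\right) - 44770\right) \left(-14938\right) = \left(- \frac{857}{1680} - 44770\right) \left(-14938\right) = \left(- \frac{75214457}{1680}\right) \left(-14938\right) = \frac{80253825619}{120}$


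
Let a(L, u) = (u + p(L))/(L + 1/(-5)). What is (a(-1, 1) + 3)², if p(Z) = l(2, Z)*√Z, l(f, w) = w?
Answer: 4 + 65*I/18 ≈ 4.0 + 3.6111*I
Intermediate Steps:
p(Z) = Z^(3/2) (p(Z) = Z*√Z = Z^(3/2))
a(L, u) = (u + L^(3/2))/(-⅕ + L) (a(L, u) = (u + L^(3/2))/(L + 1/(-5)) = (u + L^(3/2))/(L - ⅕) = (u + L^(3/2))/(-⅕ + L))
(a(-1, 1) + 3)² = (5*(1 + (-1)^(3/2))/(-1 + 5*(-1)) + 3)² = (5*(1 - I)/(-1 - 5) + 3)² = (5*(1 - I)/(-6) + 3)² = (5*(-⅙)*(1 - I) + 3)² = ((-⅚ + 5*I/6) + 3)² = (13/6 + 5*I/6)²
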